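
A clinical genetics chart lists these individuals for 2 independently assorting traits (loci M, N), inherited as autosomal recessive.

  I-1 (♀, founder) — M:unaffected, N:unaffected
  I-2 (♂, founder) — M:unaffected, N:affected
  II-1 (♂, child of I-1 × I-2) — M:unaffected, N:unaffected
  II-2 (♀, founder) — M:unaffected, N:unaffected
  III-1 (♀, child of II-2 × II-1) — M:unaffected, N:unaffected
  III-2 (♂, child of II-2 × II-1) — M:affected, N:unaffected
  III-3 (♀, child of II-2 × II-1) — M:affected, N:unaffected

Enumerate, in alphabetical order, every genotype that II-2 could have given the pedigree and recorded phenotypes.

M/I-1 un ·: MM|Mm
M/I-2 un ·: MM|Mm
M/II-1 un I-1×I-2: Mm
M/II-2 un ·: Mm
M/III-1 un II-2×II-1: MM|Mm
M/III-2 aff II-2×II-1: mm
M/III-3 aff II-2×II-1: mm
⇒ M over [I-1,I-2,II-1,II-2,III-1,III-2,III-3]: 6 consistent
N/I-1 un ·: NN|Nn
N/I-2 aff ·: nn
N/II-1 un I-1×I-2: Nn
N/II-2 un ·: NN|Nn
N/III-1 un II-2×II-1: NN|Nn
N/III-2 un II-2×II-1: NN|Nn
N/III-3 un II-2×II-1: NN|Nn
⇒ N over [I-1,I-2,II-1,II-2,III-1,III-2,III-3]: 32 consistent

II-2 ∈ {Mm NN, Mm Nn}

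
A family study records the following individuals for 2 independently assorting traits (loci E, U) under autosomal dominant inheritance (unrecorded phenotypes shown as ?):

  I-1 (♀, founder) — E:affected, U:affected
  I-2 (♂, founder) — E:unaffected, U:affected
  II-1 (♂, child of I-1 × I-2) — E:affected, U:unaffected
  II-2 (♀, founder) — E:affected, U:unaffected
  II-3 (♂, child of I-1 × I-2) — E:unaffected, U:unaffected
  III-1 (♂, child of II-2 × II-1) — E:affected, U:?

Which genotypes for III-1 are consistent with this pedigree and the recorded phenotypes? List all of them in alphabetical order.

E/I-1 aff ·: Ee
E/I-2 un ·: ee
E/II-1 aff I-1×I-2: Ee
E/II-2 aff ·: Ee|EE
E/II-3 un I-1×I-2: ee
E/III-1 aff II-2×II-1: Ee|EE
⇒ E over [I-1,I-2,II-1,II-2,II-3,III-1]: 4 consistent
U/I-1 aff ·: Uu
U/I-2 aff ·: Uu
U/II-1 un I-1×I-2: uu
U/II-2 un ·: uu
U/II-3 un I-1×I-2: uu
U/III-1 ? II-2×II-1: uu
⇒ U over [I-1,I-2,II-1,II-2,II-3,III-1]: 1 consistent

III-1 ∈ {EE uu, Ee uu}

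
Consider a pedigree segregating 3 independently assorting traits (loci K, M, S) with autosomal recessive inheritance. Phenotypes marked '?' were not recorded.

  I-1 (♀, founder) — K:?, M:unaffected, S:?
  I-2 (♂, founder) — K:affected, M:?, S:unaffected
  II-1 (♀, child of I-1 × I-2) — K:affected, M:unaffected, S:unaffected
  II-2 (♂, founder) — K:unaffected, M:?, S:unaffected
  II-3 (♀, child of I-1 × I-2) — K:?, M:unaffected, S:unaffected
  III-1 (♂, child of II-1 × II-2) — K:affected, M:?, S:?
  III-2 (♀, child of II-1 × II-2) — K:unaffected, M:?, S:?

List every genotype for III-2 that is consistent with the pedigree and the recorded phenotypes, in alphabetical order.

III-2 ∈ {Kk MM SS, Kk MM Ss, Kk MM ss, Kk Mm SS, Kk Mm Ss, Kk Mm ss, Kk mm SS, Kk mm Ss, Kk mm ss}

K/I-1 ? ·: Kk|kk
K/I-2 aff ·: kk
K/II-1 aff I-1×I-2: kk
K/II-2 un ·: Kk
K/II-3 ? I-1×I-2: Kk|kk
K/III-1 aff II-1×II-2: kk
K/III-2 un II-1×II-2: Kk
⇒ K over [I-1,I-2,II-1,II-2,II-3,III-1,III-2]: 3 consistent
M/I-1 un ·: MM|Mm
M/I-2 ? ·: MM|Mm|mm
M/II-1 un I-1×I-2: MM|Mm
M/II-2 ? ·: MM|Mm|mm
M/II-3 un I-1×I-2: MM|Mm
M/III-1 ? II-1×II-2: MM|Mm|mm
M/III-2 ? II-1×II-2: MM|Mm|mm
⇒ M over [I-1,I-2,II-1,II-2,II-3,III-1,III-2]: 178 consistent
S/I-1 ? ·: SS|Ss|ss
S/I-2 un ·: SS|Ss
S/II-1 un I-1×I-2: SS|Ss
S/II-2 un ·: SS|Ss
S/II-3 un I-1×I-2: SS|Ss
S/III-1 ? II-1×II-2: SS|Ss|ss
S/III-2 ? II-1×II-2: SS|Ss|ss
⇒ S over [I-1,I-2,II-1,II-2,II-3,III-1,III-2]: 139 consistent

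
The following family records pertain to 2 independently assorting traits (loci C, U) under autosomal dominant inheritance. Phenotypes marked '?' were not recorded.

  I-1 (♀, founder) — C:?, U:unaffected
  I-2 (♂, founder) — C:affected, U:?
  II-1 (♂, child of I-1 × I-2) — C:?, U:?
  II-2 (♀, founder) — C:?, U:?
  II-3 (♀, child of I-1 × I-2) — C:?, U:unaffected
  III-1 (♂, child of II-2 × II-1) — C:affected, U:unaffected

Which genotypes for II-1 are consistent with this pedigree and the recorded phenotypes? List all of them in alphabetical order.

C/I-1 ? ·: cc|Cc|CC
C/I-2 aff ·: Cc|CC
C/II-1 ? I-1×I-2: cc|Cc|CC
C/II-2 ? ·: cc|Cc|CC
C/II-3 ? I-1×I-2: cc|Cc|CC
C/III-1 aff II-2×II-1: Cc|CC
⇒ C over [I-1,I-2,II-1,II-2,II-3,III-1]: 92 consistent
U/I-1 un ·: uu
U/I-2 ? ·: uu|Uu
U/II-1 ? I-1×I-2: uu|Uu
U/II-2 ? ·: uu|Uu
U/II-3 un I-1×I-2: uu
U/III-1 un II-2×II-1: uu
⇒ U over [I-1,I-2,II-1,II-2,II-3,III-1]: 6 consistent

II-1 ∈ {CC Uu, CC uu, Cc Uu, Cc uu, cc Uu, cc uu}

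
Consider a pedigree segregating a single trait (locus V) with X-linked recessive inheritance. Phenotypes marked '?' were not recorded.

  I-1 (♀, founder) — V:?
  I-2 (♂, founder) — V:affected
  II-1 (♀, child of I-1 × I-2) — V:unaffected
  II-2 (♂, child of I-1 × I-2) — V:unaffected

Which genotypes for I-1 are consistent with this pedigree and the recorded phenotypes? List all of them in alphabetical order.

V/I-1 ? ·: X^VX^V|X^VX^v
V/I-2 aff ·: X^vY
V/II-1 un I-1×I-2: X^VX^v
V/II-2 un I-1×I-2: X^VY
⇒ V over [I-1,I-2,II-1,II-2]: 2 consistent

I-1 ∈ {X^VX^V, X^VX^v}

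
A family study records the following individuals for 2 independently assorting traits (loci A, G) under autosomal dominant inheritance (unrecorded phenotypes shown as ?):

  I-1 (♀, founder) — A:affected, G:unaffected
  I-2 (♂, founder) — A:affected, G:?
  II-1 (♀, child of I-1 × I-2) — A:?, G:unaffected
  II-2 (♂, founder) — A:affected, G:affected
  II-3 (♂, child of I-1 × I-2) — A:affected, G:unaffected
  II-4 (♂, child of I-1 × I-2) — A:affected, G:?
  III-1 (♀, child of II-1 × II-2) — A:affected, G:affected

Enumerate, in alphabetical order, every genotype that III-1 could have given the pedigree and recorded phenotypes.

A/I-1 aff ·: Aa|AA
A/I-2 aff ·: Aa|AA
A/II-1 ? I-1×I-2: aa|Aa|AA
A/II-2 aff ·: Aa|AA
A/II-3 aff I-1×I-2: Aa|AA
A/II-4 aff I-1×I-2: Aa|AA
A/III-1 aff II-1×II-2: Aa|AA
⇒ A over [I-1,I-2,II-1,II-2,II-3,II-4,III-1]: 95 consistent
G/I-1 un ·: gg
G/I-2 ? ·: gg|Gg
G/II-1 un I-1×I-2: gg
G/II-2 aff ·: Gg|GG
G/II-3 un I-1×I-2: gg
G/II-4 ? I-1×I-2: gg|Gg
G/III-1 aff II-1×II-2: Gg
⇒ G over [I-1,I-2,II-1,II-2,II-3,II-4,III-1]: 6 consistent

III-1 ∈ {AA Gg, Aa Gg}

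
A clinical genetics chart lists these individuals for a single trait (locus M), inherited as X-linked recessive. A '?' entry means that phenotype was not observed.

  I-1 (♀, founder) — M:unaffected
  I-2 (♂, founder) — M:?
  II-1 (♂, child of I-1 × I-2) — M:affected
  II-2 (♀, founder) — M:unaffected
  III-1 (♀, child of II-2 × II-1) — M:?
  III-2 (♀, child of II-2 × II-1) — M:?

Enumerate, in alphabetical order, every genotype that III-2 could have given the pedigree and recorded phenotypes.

III-2 ∈ {X^MX^m, X^mX^m}

M/I-1 un ·: X^MX^m
M/I-2 ? ·: X^MY|X^mY
M/II-1 aff I-1×I-2: X^mY
M/II-2 un ·: X^MX^M|X^MX^m
M/III-1 ? II-2×II-1: X^MX^m|X^mX^m
M/III-2 ? II-2×II-1: X^MX^m|X^mX^m
⇒ M over [I-1,I-2,II-1,II-2,III-1,III-2]: 10 consistent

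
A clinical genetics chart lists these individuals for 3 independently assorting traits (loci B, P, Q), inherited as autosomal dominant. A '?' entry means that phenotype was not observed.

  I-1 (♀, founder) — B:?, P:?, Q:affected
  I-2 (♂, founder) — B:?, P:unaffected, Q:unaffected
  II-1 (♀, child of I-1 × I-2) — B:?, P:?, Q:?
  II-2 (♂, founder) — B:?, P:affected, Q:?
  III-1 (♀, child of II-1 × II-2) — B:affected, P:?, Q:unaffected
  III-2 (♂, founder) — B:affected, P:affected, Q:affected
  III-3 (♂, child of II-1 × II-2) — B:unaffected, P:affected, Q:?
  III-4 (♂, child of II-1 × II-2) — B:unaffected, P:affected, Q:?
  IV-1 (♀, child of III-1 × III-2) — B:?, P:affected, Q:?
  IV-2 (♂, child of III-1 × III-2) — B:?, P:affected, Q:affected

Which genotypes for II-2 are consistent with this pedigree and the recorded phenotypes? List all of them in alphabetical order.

II-2 ∈ {Bb PP Qq, Bb PP qq, Bb Pp Qq, Bb Pp qq, bb PP Qq, bb PP qq, bb Pp Qq, bb Pp qq}

B/I-1 ? ·: bb|Bb|BB
B/I-2 ? ·: bb|Bb|BB
B/II-1 ? I-1×I-2: bb|Bb
B/II-2 ? ·: bb|Bb
B/III-1 aff II-1×II-2: Bb|BB
B/III-2 aff ·: Bb|BB
B/III-3 un II-1×II-2: bb
B/III-4 un II-1×II-2: bb
B/IV-1 ? III-1×III-2: bb|Bb|BB
B/IV-2 ? III-1×III-2: bb|Bb|BB
⇒ B over [I-1,I-2,II-1,II-2,III-1,III-2,III-3,III-4,IV-1,IV-2]: 269 consistent
P/I-1 ? ·: pp|Pp|PP
P/I-2 un ·: pp
P/II-1 ? I-1×I-2: pp|Pp
P/II-2 aff ·: Pp|PP
P/III-1 ? II-1×II-2: pp|Pp|PP
P/III-2 aff ·: Pp|PP
P/III-3 aff II-1×II-2: Pp|PP
P/III-4 aff II-1×II-2: Pp|PP
P/IV-1 aff III-1×III-2: Pp|PP
P/IV-2 aff III-1×III-2: Pp|PP
⇒ P over [I-1,I-2,II-1,II-2,III-1,III-2,III-3,III-4,IV-1,IV-2]: 260 consistent
Q/I-1 aff ·: Qq|QQ
Q/I-2 un ·: qq
Q/II-1 ? I-1×I-2: qq|Qq
Q/II-2 ? ·: qq|Qq
Q/III-1 un II-1×II-2: qq
Q/III-2 aff ·: Qq|QQ
Q/III-3 ? II-1×II-2: qq|Qq|QQ
Q/III-4 ? II-1×II-2: qq|Qq|QQ
Q/IV-1 ? III-1×III-2: qq|Qq
Q/IV-2 aff III-1×III-2: Qq
⇒ Q over [I-1,I-2,II-1,II-2,III-1,III-2,III-3,III-4,IV-1,IV-2]: 93 consistent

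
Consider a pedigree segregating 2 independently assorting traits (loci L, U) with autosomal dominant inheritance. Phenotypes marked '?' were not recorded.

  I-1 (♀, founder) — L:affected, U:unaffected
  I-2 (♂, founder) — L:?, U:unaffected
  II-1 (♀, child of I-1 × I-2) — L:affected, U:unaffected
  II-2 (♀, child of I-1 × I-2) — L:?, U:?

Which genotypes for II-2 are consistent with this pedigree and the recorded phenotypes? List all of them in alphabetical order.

II-2 ∈ {LL uu, Ll uu, ll uu}

L/I-1 aff ·: Ll|LL
L/I-2 ? ·: ll|Ll|LL
L/II-1 aff I-1×I-2: Ll|LL
L/II-2 ? I-1×I-2: ll|Ll|LL
⇒ L over [I-1,I-2,II-1,II-2]: 18 consistent
U/I-1 un ·: uu
U/I-2 un ·: uu
U/II-1 un I-1×I-2: uu
U/II-2 ? I-1×I-2: uu
⇒ U over [I-1,I-2,II-1,II-2]: 1 consistent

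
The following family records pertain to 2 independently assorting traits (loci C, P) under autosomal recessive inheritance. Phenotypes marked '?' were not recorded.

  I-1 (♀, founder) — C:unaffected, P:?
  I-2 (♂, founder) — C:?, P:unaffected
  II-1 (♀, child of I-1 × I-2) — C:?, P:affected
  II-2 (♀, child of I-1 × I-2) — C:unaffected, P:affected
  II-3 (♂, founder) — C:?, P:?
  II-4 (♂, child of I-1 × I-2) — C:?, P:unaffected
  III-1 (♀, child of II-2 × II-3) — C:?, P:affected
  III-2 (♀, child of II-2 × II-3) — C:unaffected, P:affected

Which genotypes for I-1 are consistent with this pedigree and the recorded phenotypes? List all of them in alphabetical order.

C/I-1 un ·: CC|Cc
C/I-2 ? ·: CC|Cc|cc
C/II-1 ? I-1×I-2: CC|Cc|cc
C/II-2 un I-1×I-2: CC|Cc
C/II-3 ? ·: CC|Cc|cc
C/II-4 ? I-1×I-2: CC|Cc|cc
C/III-1 ? II-2×II-3: CC|Cc|cc
C/III-2 un II-2×II-3: CC|Cc
⇒ C over [I-1,I-2,II-1,II-2,II-3,II-4,III-1,III-2]: 372 consistent
P/I-1 ? ·: Pp|pp
P/I-2 un ·: Pp
P/II-1 aff I-1×I-2: pp
P/II-2 aff I-1×I-2: pp
P/II-3 ? ·: Pp|pp
P/II-4 un I-1×I-2: PP|Pp
P/III-1 aff II-2×II-3: pp
P/III-2 aff II-2×II-3: pp
⇒ P over [I-1,I-2,II-1,II-2,II-3,II-4,III-1,III-2]: 6 consistent

I-1 ∈ {CC Pp, CC pp, Cc Pp, Cc pp}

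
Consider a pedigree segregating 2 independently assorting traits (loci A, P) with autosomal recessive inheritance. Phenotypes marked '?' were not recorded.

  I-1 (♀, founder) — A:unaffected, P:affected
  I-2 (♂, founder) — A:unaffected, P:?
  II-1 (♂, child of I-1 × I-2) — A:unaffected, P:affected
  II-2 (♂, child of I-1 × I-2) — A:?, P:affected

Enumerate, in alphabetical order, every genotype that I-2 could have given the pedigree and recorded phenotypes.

I-2 ∈ {AA Pp, AA pp, Aa Pp, Aa pp}

A/I-1 un ·: AA|Aa
A/I-2 un ·: AA|Aa
A/II-1 un I-1×I-2: AA|Aa
A/II-2 ? I-1×I-2: AA|Aa|aa
⇒ A over [I-1,I-2,II-1,II-2]: 15 consistent
P/I-1 aff ·: pp
P/I-2 ? ·: Pp|pp
P/II-1 aff I-1×I-2: pp
P/II-2 aff I-1×I-2: pp
⇒ P over [I-1,I-2,II-1,II-2]: 2 consistent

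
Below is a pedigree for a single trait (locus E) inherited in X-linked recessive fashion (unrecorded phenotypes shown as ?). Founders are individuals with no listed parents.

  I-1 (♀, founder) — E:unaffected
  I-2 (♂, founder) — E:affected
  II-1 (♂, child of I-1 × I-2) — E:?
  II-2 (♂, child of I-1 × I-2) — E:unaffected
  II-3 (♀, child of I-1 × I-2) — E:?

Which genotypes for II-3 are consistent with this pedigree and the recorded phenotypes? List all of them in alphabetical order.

II-3 ∈ {X^EX^e, X^eX^e}

E/I-1 un ·: X^EX^E|X^EX^e
E/I-2 aff ·: X^eY
E/II-1 ? I-1×I-2: X^EY|X^eY
E/II-2 un I-1×I-2: X^EY
E/II-3 ? I-1×I-2: X^EX^e|X^eX^e
⇒ E over [I-1,I-2,II-1,II-2,II-3]: 5 consistent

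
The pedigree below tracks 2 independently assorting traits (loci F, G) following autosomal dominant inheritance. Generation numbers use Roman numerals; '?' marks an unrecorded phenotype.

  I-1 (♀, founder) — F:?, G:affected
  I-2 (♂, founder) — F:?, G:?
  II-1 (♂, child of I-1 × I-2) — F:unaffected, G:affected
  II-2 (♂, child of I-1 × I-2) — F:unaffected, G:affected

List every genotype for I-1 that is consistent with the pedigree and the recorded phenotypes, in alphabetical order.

F/I-1 ? ·: ff|Ff
F/I-2 ? ·: ff|Ff
F/II-1 un I-1×I-2: ff
F/II-2 un I-1×I-2: ff
⇒ F over [I-1,I-2,II-1,II-2]: 4 consistent
G/I-1 aff ·: Gg|GG
G/I-2 ? ·: gg|Gg|GG
G/II-1 aff I-1×I-2: Gg|GG
G/II-2 aff I-1×I-2: Gg|GG
⇒ G over [I-1,I-2,II-1,II-2]: 15 consistent

I-1 ∈ {Ff GG, Ff Gg, ff GG, ff Gg}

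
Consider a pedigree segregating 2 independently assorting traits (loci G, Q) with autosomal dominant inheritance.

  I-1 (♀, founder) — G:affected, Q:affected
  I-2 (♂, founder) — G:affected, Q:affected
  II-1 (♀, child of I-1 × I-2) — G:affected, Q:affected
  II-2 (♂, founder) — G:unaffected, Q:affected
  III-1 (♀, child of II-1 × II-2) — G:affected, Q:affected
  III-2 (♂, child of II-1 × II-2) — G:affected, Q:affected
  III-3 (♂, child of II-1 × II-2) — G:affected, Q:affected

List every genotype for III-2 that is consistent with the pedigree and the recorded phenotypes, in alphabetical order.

G/I-1 aff ·: Gg|GG
G/I-2 aff ·: Gg|GG
G/II-1 aff I-1×I-2: Gg|GG
G/II-2 un ·: gg
G/III-1 aff II-1×II-2: Gg
G/III-2 aff II-1×II-2: Gg
G/III-3 aff II-1×II-2: Gg
⇒ G over [I-1,I-2,II-1,II-2,III-1,III-2,III-3]: 7 consistent
Q/I-1 aff ·: Qq|QQ
Q/I-2 aff ·: Qq|QQ
Q/II-1 aff I-1×I-2: Qq|QQ
Q/II-2 aff ·: Qq|QQ
Q/III-1 aff II-1×II-2: Qq|QQ
Q/III-2 aff II-1×II-2: Qq|QQ
Q/III-3 aff II-1×II-2: Qq|QQ
⇒ Q over [I-1,I-2,II-1,II-2,III-1,III-2,III-3]: 84 consistent

III-2 ∈ {Gg QQ, Gg Qq}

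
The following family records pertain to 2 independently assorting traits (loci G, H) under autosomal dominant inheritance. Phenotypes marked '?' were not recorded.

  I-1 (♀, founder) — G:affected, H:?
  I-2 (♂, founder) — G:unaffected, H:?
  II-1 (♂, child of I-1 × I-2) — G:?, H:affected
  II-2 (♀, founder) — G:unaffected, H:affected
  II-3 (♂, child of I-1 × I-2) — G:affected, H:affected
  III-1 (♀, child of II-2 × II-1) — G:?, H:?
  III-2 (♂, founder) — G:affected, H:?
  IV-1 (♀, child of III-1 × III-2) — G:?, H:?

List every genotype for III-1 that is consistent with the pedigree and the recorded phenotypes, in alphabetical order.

III-1 ∈ {Gg HH, Gg Hh, Gg hh, gg HH, gg Hh, gg hh}

G/I-1 aff ·: Gg|GG
G/I-2 un ·: gg
G/II-1 ? I-1×I-2: gg|Gg
G/II-2 un ·: gg
G/II-3 aff I-1×I-2: Gg
G/III-1 ? II-2×II-1: gg|Gg
G/III-2 aff ·: Gg|GG
G/IV-1 ? III-1×III-2: gg|Gg|GG
⇒ G over [I-1,I-2,II-1,II-2,II-3,III-1,III-2,IV-1]: 19 consistent
H/I-1 ? ·: hh|Hh|HH
H/I-2 ? ·: hh|Hh|HH
H/II-1 aff I-1×I-2: Hh|HH
H/II-2 aff ·: Hh|HH
H/II-3 aff I-1×I-2: Hh|HH
H/III-1 ? II-2×II-1: hh|Hh|HH
H/III-2 ? ·: hh|Hh|HH
H/IV-1 ? III-1×III-2: hh|Hh|HH
⇒ H over [I-1,I-2,II-1,II-2,II-3,III-1,III-2,IV-1]: 365 consistent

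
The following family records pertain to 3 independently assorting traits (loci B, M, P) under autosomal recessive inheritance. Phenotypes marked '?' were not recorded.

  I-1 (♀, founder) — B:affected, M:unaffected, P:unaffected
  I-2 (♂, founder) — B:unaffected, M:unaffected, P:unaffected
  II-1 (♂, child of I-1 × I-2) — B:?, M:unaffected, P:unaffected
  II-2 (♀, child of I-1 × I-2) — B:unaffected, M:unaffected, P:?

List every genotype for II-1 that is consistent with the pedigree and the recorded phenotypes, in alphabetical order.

II-1 ∈ {Bb MM PP, Bb MM Pp, Bb Mm PP, Bb Mm Pp, bb MM PP, bb MM Pp, bb Mm PP, bb Mm Pp}

B/I-1 aff ·: bb
B/I-2 un ·: BB|Bb
B/II-1 ? I-1×I-2: Bb|bb
B/II-2 un I-1×I-2: Bb
⇒ B over [I-1,I-2,II-1,II-2]: 3 consistent
M/I-1 un ·: MM|Mm
M/I-2 un ·: MM|Mm
M/II-1 un I-1×I-2: MM|Mm
M/II-2 un I-1×I-2: MM|Mm
⇒ M over [I-1,I-2,II-1,II-2]: 13 consistent
P/I-1 un ·: PP|Pp
P/I-2 un ·: PP|Pp
P/II-1 un I-1×I-2: PP|Pp
P/II-2 ? I-1×I-2: PP|Pp|pp
⇒ P over [I-1,I-2,II-1,II-2]: 15 consistent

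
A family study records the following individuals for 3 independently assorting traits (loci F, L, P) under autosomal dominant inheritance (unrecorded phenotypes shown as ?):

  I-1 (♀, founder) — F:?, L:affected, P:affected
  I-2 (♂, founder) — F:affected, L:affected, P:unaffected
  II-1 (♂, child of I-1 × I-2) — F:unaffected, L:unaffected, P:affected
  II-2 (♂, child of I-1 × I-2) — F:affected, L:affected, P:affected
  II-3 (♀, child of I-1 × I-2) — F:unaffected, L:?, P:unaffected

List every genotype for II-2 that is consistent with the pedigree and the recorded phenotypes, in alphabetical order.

F/I-1 ? ·: ff|Ff
F/I-2 aff ·: Ff
F/II-1 un I-1×I-2: ff
F/II-2 aff I-1×I-2: Ff|FF
F/II-3 un I-1×I-2: ff
⇒ F over [I-1,I-2,II-1,II-2,II-3]: 3 consistent
L/I-1 aff ·: Ll
L/I-2 aff ·: Ll
L/II-1 un I-1×I-2: ll
L/II-2 aff I-1×I-2: Ll|LL
L/II-3 ? I-1×I-2: ll|Ll|LL
⇒ L over [I-1,I-2,II-1,II-2,II-3]: 6 consistent
P/I-1 aff ·: Pp
P/I-2 un ·: pp
P/II-1 aff I-1×I-2: Pp
P/II-2 aff I-1×I-2: Pp
P/II-3 un I-1×I-2: pp
⇒ P over [I-1,I-2,II-1,II-2,II-3]: 1 consistent

II-2 ∈ {FF LL Pp, FF Ll Pp, Ff LL Pp, Ff Ll Pp}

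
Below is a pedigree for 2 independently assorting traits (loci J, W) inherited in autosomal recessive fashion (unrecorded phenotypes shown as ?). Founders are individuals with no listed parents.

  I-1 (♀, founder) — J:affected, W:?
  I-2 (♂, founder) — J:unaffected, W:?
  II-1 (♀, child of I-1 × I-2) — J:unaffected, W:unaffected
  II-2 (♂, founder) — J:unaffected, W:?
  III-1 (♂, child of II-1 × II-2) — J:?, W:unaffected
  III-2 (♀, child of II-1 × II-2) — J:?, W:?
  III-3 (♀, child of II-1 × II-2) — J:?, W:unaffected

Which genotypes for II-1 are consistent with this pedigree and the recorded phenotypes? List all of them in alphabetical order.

II-1 ∈ {Jj WW, Jj Ww}

J/I-1 aff ·: jj
J/I-2 un ·: JJ|Jj
J/II-1 un I-1×I-2: Jj
J/II-2 un ·: JJ|Jj
J/III-1 ? II-1×II-2: JJ|Jj|jj
J/III-2 ? II-1×II-2: JJ|Jj|jj
J/III-3 ? II-1×II-2: JJ|Jj|jj
⇒ J over [I-1,I-2,II-1,II-2,III-1,III-2,III-3]: 70 consistent
W/I-1 ? ·: WW|Ww|ww
W/I-2 ? ·: WW|Ww|ww
W/II-1 un I-1×I-2: WW|Ww
W/II-2 ? ·: WW|Ww|ww
W/III-1 un II-1×II-2: WW|Ww
W/III-2 ? II-1×II-2: WW|Ww|ww
W/III-3 un II-1×II-2: WW|Ww
⇒ W over [I-1,I-2,II-1,II-2,III-1,III-2,III-3]: 194 consistent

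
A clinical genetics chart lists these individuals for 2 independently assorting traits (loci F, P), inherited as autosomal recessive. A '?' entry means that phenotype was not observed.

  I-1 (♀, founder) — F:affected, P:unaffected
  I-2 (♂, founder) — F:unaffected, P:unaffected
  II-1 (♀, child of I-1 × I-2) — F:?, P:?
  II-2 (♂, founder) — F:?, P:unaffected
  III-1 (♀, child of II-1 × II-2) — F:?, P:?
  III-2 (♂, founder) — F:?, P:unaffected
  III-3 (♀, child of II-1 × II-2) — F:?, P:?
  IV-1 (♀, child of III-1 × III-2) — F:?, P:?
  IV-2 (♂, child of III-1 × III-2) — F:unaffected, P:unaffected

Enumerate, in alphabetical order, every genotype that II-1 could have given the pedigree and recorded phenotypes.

II-1 ∈ {Ff PP, Ff Pp, Ff pp, ff PP, ff Pp, ff pp}

F/I-1 aff ·: ff
F/I-2 un ·: FF|Ff
F/II-1 ? I-1×I-2: Ff|ff
F/II-2 ? ·: FF|Ff|ff
F/III-1 ? II-1×II-2: FF|Ff|ff
F/III-2 ? ·: FF|Ff|ff
F/III-3 ? II-1×II-2: FF|Ff|ff
F/IV-1 ? III-1×III-2: FF|Ff|ff
F/IV-2 un III-1×III-2: FF|Ff
⇒ F over [I-1,I-2,II-1,II-2,III-1,III-2,III-3,IV-1,IV-2]: 303 consistent
P/I-1 un ·: PP|Pp
P/I-2 un ·: PP|Pp
P/II-1 ? I-1×I-2: PP|Pp|pp
P/II-2 un ·: PP|Pp
P/III-1 ? II-1×II-2: PP|Pp|pp
P/III-2 un ·: PP|Pp
P/III-3 ? II-1×II-2: PP|Pp|pp
P/IV-1 ? III-1×III-2: PP|Pp|pp
P/IV-2 un III-1×III-2: PP|Pp
⇒ P over [I-1,I-2,II-1,II-2,III-1,III-2,III-3,IV-1,IV-2]: 428 consistent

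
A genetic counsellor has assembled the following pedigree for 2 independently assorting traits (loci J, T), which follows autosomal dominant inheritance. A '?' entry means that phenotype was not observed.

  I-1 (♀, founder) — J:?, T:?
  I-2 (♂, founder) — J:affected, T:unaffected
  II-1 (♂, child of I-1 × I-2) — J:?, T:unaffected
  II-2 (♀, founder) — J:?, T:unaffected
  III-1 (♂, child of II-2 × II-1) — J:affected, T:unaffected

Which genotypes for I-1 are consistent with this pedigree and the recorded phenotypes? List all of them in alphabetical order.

I-1 ∈ {JJ Tt, JJ tt, Jj Tt, Jj tt, jj Tt, jj tt}

J/I-1 ? ·: jj|Jj|JJ
J/I-2 aff ·: Jj|JJ
J/II-1 ? I-1×I-2: jj|Jj|JJ
J/II-2 ? ·: jj|Jj|JJ
J/III-1 aff II-2×II-1: Jj|JJ
⇒ J over [I-1,I-2,II-1,II-2,III-1]: 45 consistent
T/I-1 ? ·: tt|Tt
T/I-2 un ·: tt
T/II-1 un I-1×I-2: tt
T/II-2 un ·: tt
T/III-1 un II-2×II-1: tt
⇒ T over [I-1,I-2,II-1,II-2,III-1]: 2 consistent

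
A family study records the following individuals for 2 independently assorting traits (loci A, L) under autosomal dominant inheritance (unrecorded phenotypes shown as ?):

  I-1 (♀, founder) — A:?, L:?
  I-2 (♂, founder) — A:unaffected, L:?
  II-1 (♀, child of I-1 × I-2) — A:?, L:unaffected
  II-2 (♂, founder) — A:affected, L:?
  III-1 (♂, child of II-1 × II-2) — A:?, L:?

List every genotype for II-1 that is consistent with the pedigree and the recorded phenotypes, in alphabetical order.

A/I-1 ? ·: aa|Aa|AA
A/I-2 un ·: aa
A/II-1 ? I-1×I-2: aa|Aa
A/II-2 aff ·: Aa|AA
A/III-1 ? II-1×II-2: aa|Aa|AA
⇒ A over [I-1,I-2,II-1,II-2,III-1]: 16 consistent
L/I-1 ? ·: ll|Ll
L/I-2 ? ·: ll|Ll
L/II-1 un I-1×I-2: ll
L/II-2 ? ·: ll|Ll|LL
L/III-1 ? II-1×II-2: ll|Ll
⇒ L over [I-1,I-2,II-1,II-2,III-1]: 16 consistent

II-1 ∈ {Aa ll, aa ll}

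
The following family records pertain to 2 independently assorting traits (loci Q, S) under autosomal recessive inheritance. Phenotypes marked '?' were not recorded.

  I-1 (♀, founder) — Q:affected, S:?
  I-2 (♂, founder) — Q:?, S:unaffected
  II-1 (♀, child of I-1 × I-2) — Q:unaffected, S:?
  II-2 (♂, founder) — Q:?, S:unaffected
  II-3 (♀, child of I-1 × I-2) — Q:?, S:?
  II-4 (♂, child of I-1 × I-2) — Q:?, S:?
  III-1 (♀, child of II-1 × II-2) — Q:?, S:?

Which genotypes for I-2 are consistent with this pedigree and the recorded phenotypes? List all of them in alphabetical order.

I-2 ∈ {QQ SS, QQ Ss, Qq SS, Qq Ss}

Q/I-1 aff ·: qq
Q/I-2 ? ·: QQ|Qq
Q/II-1 un I-1×I-2: Qq
Q/II-2 ? ·: QQ|Qq|qq
Q/II-3 ? I-1×I-2: Qq|qq
Q/II-4 ? I-1×I-2: Qq|qq
Q/III-1 ? II-1×II-2: QQ|Qq|qq
⇒ Q over [I-1,I-2,II-1,II-2,II-3,II-4,III-1]: 35 consistent
S/I-1 ? ·: SS|Ss|ss
S/I-2 un ·: SS|Ss
S/II-1 ? I-1×I-2: SS|Ss|ss
S/II-2 un ·: SS|Ss
S/II-3 ? I-1×I-2: SS|Ss|ss
S/II-4 ? I-1×I-2: SS|Ss|ss
S/III-1 ? II-1×II-2: SS|Ss|ss
⇒ S over [I-1,I-2,II-1,II-2,II-3,II-4,III-1]: 203 consistent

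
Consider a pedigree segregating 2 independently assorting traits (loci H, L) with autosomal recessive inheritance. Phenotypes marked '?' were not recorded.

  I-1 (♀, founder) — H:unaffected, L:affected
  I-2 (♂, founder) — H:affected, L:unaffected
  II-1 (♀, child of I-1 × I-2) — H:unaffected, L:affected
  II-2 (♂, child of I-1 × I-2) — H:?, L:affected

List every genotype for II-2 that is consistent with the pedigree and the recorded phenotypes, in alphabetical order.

H/I-1 un ·: HH|Hh
H/I-2 aff ·: hh
H/II-1 un I-1×I-2: Hh
H/II-2 ? I-1×I-2: Hh|hh
⇒ H over [I-1,I-2,II-1,II-2]: 3 consistent
L/I-1 aff ·: ll
L/I-2 un ·: Ll
L/II-1 aff I-1×I-2: ll
L/II-2 aff I-1×I-2: ll
⇒ L over [I-1,I-2,II-1,II-2]: 1 consistent

II-2 ∈ {Hh ll, hh ll}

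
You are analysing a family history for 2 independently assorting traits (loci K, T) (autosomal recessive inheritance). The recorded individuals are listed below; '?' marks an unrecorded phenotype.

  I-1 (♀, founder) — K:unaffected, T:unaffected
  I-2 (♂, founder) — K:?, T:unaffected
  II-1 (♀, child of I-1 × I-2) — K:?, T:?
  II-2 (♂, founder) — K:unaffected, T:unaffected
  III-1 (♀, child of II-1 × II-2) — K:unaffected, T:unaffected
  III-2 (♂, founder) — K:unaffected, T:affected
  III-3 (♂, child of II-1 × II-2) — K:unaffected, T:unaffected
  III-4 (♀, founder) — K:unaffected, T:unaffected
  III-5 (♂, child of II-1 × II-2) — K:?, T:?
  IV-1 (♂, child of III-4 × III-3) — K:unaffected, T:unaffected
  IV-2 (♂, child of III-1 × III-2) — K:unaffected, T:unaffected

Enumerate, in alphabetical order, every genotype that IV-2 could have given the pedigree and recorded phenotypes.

K/I-1 un ·: KK|Kk
K/I-2 ? ·: KK|Kk|kk
K/II-1 ? I-1×I-2: KK|Kk|kk
K/II-2 un ·: KK|Kk
K/III-1 un II-1×II-2: KK|Kk
K/III-2 un ·: KK|Kk
K/III-3 un II-1×II-2: KK|Kk
K/III-4 un ·: KK|Kk
K/III-5 ? II-1×II-2: KK|Kk|kk
K/IV-1 un III-4×III-3: KK|Kk
K/IV-2 un III-1×III-2: KK|Kk
⇒ K over [I-1,I-2,II-1,II-2,III-1,III-2,III-3,III-4,III-5,IV-1,IV-2]: 1749 consistent
T/I-1 un ·: TT|Tt
T/I-2 un ·: TT|Tt
T/II-1 ? I-1×I-2: TT|Tt|tt
T/II-2 un ·: TT|Tt
T/III-1 un II-1×II-2: TT|Tt
T/III-2 aff ·: tt
T/III-3 un II-1×II-2: TT|Tt
T/III-4 un ·: TT|Tt
T/III-5 ? II-1×II-2: TT|Tt|tt
T/IV-1 un III-4×III-3: TT|Tt
T/IV-2 un III-1×III-2: Tt
⇒ T over [I-1,I-2,II-1,II-2,III-1,III-2,III-3,III-4,III-5,IV-1,IV-2]: 346 consistent

IV-2 ∈ {KK Tt, Kk Tt}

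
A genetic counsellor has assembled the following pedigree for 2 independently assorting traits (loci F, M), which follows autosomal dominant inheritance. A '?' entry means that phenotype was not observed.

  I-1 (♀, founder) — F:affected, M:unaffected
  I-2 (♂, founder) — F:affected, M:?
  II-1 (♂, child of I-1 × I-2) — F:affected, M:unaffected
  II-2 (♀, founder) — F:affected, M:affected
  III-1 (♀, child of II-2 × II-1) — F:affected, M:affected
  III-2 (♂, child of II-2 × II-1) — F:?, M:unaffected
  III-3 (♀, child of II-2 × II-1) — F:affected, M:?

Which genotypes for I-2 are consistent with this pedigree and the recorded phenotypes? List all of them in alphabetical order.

F/I-1 aff ·: Ff|FF
F/I-2 aff ·: Ff|FF
F/II-1 aff I-1×I-2: Ff|FF
F/II-2 aff ·: Ff|FF
F/III-1 aff II-2×II-1: Ff|FF
F/III-2 ? II-2×II-1: ff|Ff|FF
F/III-3 aff II-2×II-1: Ff|FF
⇒ F over [I-1,I-2,II-1,II-2,III-1,III-2,III-3]: 96 consistent
M/I-1 un ·: mm
M/I-2 ? ·: mm|Mm
M/II-1 un I-1×I-2: mm
M/II-2 aff ·: Mm
M/III-1 aff II-2×II-1: Mm
M/III-2 un II-2×II-1: mm
M/III-3 ? II-2×II-1: mm|Mm
⇒ M over [I-1,I-2,II-1,II-2,III-1,III-2,III-3]: 4 consistent

I-2 ∈ {FF Mm, FF mm, Ff Mm, Ff mm}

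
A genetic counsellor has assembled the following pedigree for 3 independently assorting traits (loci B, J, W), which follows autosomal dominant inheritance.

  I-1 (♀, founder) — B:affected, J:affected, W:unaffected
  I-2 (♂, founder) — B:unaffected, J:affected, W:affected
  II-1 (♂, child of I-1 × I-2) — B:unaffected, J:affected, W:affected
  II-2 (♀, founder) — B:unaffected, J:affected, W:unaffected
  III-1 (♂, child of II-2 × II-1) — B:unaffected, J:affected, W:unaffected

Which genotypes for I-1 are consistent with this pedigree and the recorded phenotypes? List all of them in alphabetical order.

I-1 ∈ {Bb JJ ww, Bb Jj ww}

B/I-1 aff ·: Bb
B/I-2 un ·: bb
B/II-1 un I-1×I-2: bb
B/II-2 un ·: bb
B/III-1 un II-2×II-1: bb
⇒ B over [I-1,I-2,II-1,II-2,III-1]: 1 consistent
J/I-1 aff ·: Jj|JJ
J/I-2 aff ·: Jj|JJ
J/II-1 aff I-1×I-2: Jj|JJ
J/II-2 aff ·: Jj|JJ
J/III-1 aff II-2×II-1: Jj|JJ
⇒ J over [I-1,I-2,II-1,II-2,III-1]: 24 consistent
W/I-1 un ·: ww
W/I-2 aff ·: Ww|WW
W/II-1 aff I-1×I-2: Ww
W/II-2 un ·: ww
W/III-1 un II-2×II-1: ww
⇒ W over [I-1,I-2,II-1,II-2,III-1]: 2 consistent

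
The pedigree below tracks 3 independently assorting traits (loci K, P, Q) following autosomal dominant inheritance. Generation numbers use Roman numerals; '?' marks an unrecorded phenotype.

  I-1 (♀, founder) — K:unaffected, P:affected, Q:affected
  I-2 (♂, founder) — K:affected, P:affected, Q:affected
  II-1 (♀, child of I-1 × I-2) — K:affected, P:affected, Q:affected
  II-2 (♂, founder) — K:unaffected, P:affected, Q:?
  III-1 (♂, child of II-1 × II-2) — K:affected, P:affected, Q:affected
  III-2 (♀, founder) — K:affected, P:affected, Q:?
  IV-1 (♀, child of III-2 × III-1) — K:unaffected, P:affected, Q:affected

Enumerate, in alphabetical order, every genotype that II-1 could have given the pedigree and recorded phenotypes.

II-1 ∈ {Kk PP QQ, Kk PP Qq, Kk Pp QQ, Kk Pp Qq}

K/I-1 un ·: kk
K/I-2 aff ·: Kk|KK
K/II-1 aff I-1×I-2: Kk
K/II-2 un ·: kk
K/III-1 aff II-1×II-2: Kk
K/III-2 aff ·: Kk
K/IV-1 un III-2×III-1: kk
⇒ K over [I-1,I-2,II-1,II-2,III-1,III-2,IV-1]: 2 consistent
P/I-1 aff ·: Pp|PP
P/I-2 aff ·: Pp|PP
P/II-1 aff I-1×I-2: Pp|PP
P/II-2 aff ·: Pp|PP
P/III-1 aff II-1×II-2: Pp|PP
P/III-2 aff ·: Pp|PP
P/IV-1 aff III-2×III-1: Pp|PP
⇒ P over [I-1,I-2,II-1,II-2,III-1,III-2,IV-1]: 82 consistent
Q/I-1 aff ·: Qq|QQ
Q/I-2 aff ·: Qq|QQ
Q/II-1 aff I-1×I-2: Qq|QQ
Q/II-2 ? ·: qq|Qq|QQ
Q/III-1 aff II-1×II-2: Qq|QQ
Q/III-2 ? ·: qq|Qq|QQ
Q/IV-1 aff III-2×III-1: Qq|QQ
⇒ Q over [I-1,I-2,II-1,II-2,III-1,III-2,IV-1]: 141 consistent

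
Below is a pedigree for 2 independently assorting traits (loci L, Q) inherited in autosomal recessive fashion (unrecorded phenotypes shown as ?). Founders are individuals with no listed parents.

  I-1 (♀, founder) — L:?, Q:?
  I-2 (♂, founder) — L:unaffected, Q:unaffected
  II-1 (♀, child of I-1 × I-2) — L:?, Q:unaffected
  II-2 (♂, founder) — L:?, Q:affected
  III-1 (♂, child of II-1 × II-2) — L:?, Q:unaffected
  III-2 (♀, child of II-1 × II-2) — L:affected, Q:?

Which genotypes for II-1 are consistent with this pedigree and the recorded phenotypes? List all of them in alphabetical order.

L/I-1 ? ·: LL|Ll|ll
L/I-2 un ·: LL|Ll
L/II-1 ? I-1×I-2: Ll|ll
L/II-2 ? ·: Ll|ll
L/III-1 ? II-1×II-2: LL|Ll|ll
L/III-2 aff II-1×II-2: ll
⇒ L over [I-1,I-2,II-1,II-2,III-1,III-2]: 31 consistent
Q/I-1 ? ·: QQ|Qq|qq
Q/I-2 un ·: QQ|Qq
Q/II-1 un I-1×I-2: QQ|Qq
Q/II-2 aff ·: qq
Q/III-1 un II-1×II-2: Qq
Q/III-2 ? II-1×II-2: Qq|qq
⇒ Q over [I-1,I-2,II-1,II-2,III-1,III-2]: 14 consistent

II-1 ∈ {Ll QQ, Ll Qq, ll QQ, ll Qq}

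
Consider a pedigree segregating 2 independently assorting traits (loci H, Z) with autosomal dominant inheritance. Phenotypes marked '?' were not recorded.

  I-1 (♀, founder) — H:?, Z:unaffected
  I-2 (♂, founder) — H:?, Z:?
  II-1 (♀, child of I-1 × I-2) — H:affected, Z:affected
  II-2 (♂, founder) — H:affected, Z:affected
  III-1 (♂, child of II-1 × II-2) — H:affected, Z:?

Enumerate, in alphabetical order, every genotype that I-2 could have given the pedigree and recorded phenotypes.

H/I-1 ? ·: hh|Hh|HH
H/I-2 ? ·: hh|Hh|HH
H/II-1 aff I-1×I-2: Hh|HH
H/II-2 aff ·: Hh|HH
H/III-1 aff II-1×II-2: Hh|HH
⇒ H over [I-1,I-2,II-1,II-2,III-1]: 40 consistent
Z/I-1 un ·: zz
Z/I-2 ? ·: Zz|ZZ
Z/II-1 aff I-1×I-2: Zz
Z/II-2 aff ·: Zz|ZZ
Z/III-1 ? II-1×II-2: zz|Zz|ZZ
⇒ Z over [I-1,I-2,II-1,II-2,III-1]: 10 consistent

I-2 ∈ {HH ZZ, HH Zz, Hh ZZ, Hh Zz, hh ZZ, hh Zz}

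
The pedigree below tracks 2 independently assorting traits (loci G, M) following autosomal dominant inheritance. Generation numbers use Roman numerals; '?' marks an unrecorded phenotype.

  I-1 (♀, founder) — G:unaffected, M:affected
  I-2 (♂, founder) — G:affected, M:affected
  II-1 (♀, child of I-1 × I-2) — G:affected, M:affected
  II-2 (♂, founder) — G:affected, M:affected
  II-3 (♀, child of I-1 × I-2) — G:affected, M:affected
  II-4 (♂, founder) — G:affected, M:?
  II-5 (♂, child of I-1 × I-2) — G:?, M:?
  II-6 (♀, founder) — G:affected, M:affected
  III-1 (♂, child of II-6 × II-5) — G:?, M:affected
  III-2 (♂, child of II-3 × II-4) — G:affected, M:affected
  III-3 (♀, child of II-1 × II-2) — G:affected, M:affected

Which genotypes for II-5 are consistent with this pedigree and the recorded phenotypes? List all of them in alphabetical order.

G/I-1 un ·: gg
G/I-2 aff ·: Gg|GG
G/II-1 aff I-1×I-2: Gg
G/II-2 aff ·: Gg|GG
G/II-3 aff I-1×I-2: Gg
G/II-4 aff ·: Gg|GG
G/II-5 ? I-1×I-2: gg|Gg
G/II-6 aff ·: Gg|GG
G/III-1 ? II-6×II-5: gg|Gg|GG
G/III-2 aff II-3×II-4: Gg|GG
G/III-3 aff II-1×II-2: Gg|GG
⇒ G over [I-1,I-2,II-1,II-2,II-3,II-4,II-5,II-6,III-1,III-2,III-3]: 208 consistent
M/I-1 aff ·: Mm|MM
M/I-2 aff ·: Mm|MM
M/II-1 aff I-1×I-2: Mm|MM
M/II-2 aff ·: Mm|MM
M/II-3 aff I-1×I-2: Mm|MM
M/II-4 ? ·: mm|Mm|MM
M/II-5 ? I-1×I-2: mm|Mm|MM
M/II-6 aff ·: Mm|MM
M/III-1 aff II-6×II-5: Mm|MM
M/III-2 aff II-3×II-4: Mm|MM
M/III-3 aff II-1×II-2: Mm|MM
⇒ M over [I-1,I-2,II-1,II-2,II-3,II-4,II-5,II-6,III-1,III-2,III-3]: 1485 consistent

II-5 ∈ {Gg MM, Gg Mm, Gg mm, gg MM, gg Mm, gg mm}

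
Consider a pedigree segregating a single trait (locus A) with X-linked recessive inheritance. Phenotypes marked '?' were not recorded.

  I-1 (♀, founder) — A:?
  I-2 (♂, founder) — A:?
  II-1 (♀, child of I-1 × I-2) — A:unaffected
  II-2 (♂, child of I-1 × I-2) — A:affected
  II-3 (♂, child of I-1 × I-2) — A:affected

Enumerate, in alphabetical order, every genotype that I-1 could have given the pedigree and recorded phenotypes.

A/I-1 ? ·: X^AX^a|X^aX^a
A/I-2 ? ·: X^AY|X^aY
A/II-1 un I-1×I-2: X^AX^A|X^AX^a
A/II-2 aff I-1×I-2: X^aY
A/II-3 aff I-1×I-2: X^aY
⇒ A over [I-1,I-2,II-1,II-2,II-3]: 4 consistent

I-1 ∈ {X^AX^a, X^aX^a}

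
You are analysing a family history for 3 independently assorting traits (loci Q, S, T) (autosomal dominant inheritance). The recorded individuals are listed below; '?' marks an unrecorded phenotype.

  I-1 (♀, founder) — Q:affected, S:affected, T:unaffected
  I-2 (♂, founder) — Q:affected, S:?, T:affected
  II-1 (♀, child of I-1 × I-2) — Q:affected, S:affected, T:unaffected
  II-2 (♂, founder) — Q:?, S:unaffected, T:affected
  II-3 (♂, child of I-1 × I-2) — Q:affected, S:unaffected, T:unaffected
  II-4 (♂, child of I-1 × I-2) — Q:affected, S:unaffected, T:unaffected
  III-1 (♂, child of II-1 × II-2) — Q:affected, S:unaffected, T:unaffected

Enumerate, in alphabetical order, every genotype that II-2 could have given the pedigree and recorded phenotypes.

II-2 ∈ {QQ ss Tt, Qq ss Tt, qq ss Tt}

Q/I-1 aff ·: Qq|QQ
Q/I-2 aff ·: Qq|QQ
Q/II-1 aff I-1×I-2: Qq|QQ
Q/II-2 ? ·: qq|Qq|QQ
Q/II-3 aff I-1×I-2: Qq|QQ
Q/II-4 aff I-1×I-2: Qq|QQ
Q/III-1 aff II-1×II-2: Qq|QQ
⇒ Q over [I-1,I-2,II-1,II-2,II-3,II-4,III-1]: 112 consistent
S/I-1 aff ·: Ss
S/I-2 ? ·: ss|Ss
S/II-1 aff I-1×I-2: Ss
S/II-2 un ·: ss
S/II-3 un I-1×I-2: ss
S/II-4 un I-1×I-2: ss
S/III-1 un II-1×II-2: ss
⇒ S over [I-1,I-2,II-1,II-2,II-3,II-4,III-1]: 2 consistent
T/I-1 un ·: tt
T/I-2 aff ·: Tt
T/II-1 un I-1×I-2: tt
T/II-2 aff ·: Tt
T/II-3 un I-1×I-2: tt
T/II-4 un I-1×I-2: tt
T/III-1 un II-1×II-2: tt
⇒ T over [I-1,I-2,II-1,II-2,II-3,II-4,III-1]: 1 consistent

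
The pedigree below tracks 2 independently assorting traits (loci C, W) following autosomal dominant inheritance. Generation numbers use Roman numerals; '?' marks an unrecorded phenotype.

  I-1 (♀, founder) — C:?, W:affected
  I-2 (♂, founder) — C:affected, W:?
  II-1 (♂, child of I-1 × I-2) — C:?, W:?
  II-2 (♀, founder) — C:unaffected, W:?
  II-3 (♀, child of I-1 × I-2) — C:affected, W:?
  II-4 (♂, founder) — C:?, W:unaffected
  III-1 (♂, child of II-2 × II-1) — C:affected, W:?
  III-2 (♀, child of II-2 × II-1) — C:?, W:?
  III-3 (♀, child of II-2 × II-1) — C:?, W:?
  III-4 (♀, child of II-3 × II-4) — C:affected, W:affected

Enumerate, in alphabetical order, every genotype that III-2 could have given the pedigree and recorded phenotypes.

III-2 ∈ {Cc WW, Cc Ww, Cc ww, cc WW, cc Ww, cc ww}

C/I-1 ? ·: cc|Cc|CC
C/I-2 aff ·: Cc|CC
C/II-1 ? I-1×I-2: Cc|CC
C/II-2 un ·: cc
C/II-3 aff I-1×I-2: Cc|CC
C/II-4 ? ·: cc|Cc|CC
C/III-1 aff II-2×II-1: Cc
C/III-2 ? II-2×II-1: cc|Cc
C/III-3 ? II-2×II-1: cc|Cc
C/III-4 aff II-3×II-4: Cc|CC
⇒ C over [I-1,I-2,II-1,II-2,II-3,II-4,III-1,III-2,III-3,III-4]: 179 consistent
W/I-1 aff ·: Ww|WW
W/I-2 ? ·: ww|Ww|WW
W/II-1 ? I-1×I-2: ww|Ww|WW
W/II-2 ? ·: ww|Ww|WW
W/II-3 ? I-1×I-2: Ww|WW
W/II-4 un ·: ww
W/III-1 ? II-2×II-1: ww|Ww|WW
W/III-2 ? II-2×II-1: ww|Ww|WW
W/III-3 ? II-2×II-1: ww|Ww|WW
W/III-4 aff II-3×II-4: Ww
⇒ W over [I-1,I-2,II-1,II-2,II-3,II-4,III-1,III-2,III-3,III-4]: 444 consistent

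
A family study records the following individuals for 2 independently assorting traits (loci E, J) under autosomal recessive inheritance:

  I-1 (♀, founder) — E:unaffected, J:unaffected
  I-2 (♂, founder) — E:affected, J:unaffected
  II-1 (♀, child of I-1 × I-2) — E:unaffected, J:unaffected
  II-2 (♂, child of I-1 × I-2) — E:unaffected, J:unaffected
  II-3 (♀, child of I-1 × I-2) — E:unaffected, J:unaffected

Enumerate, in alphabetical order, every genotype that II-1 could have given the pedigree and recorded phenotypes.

II-1 ∈ {Ee JJ, Ee Jj}

E/I-1 un ·: EE|Ee
E/I-2 aff ·: ee
E/II-1 un I-1×I-2: Ee
E/II-2 un I-1×I-2: Ee
E/II-3 un I-1×I-2: Ee
⇒ E over [I-1,I-2,II-1,II-2,II-3]: 2 consistent
J/I-1 un ·: JJ|Jj
J/I-2 un ·: JJ|Jj
J/II-1 un I-1×I-2: JJ|Jj
J/II-2 un I-1×I-2: JJ|Jj
J/II-3 un I-1×I-2: JJ|Jj
⇒ J over [I-1,I-2,II-1,II-2,II-3]: 25 consistent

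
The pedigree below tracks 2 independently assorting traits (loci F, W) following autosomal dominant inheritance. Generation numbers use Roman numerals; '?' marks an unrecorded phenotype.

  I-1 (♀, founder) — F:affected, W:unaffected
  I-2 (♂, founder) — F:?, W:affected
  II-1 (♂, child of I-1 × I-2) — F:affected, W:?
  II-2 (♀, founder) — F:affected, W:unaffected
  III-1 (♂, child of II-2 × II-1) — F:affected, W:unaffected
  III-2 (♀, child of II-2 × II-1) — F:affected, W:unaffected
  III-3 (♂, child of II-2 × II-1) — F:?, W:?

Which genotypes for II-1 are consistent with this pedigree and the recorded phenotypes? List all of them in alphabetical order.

II-1 ∈ {FF Ww, FF ww, Ff Ww, Ff ww}

F/I-1 aff ·: Ff|FF
F/I-2 ? ·: ff|Ff|FF
F/II-1 aff I-1×I-2: Ff|FF
F/II-2 aff ·: Ff|FF
F/III-1 aff II-2×II-1: Ff|FF
F/III-2 aff II-2×II-1: Ff|FF
F/III-3 ? II-2×II-1: ff|Ff|FF
⇒ F over [I-1,I-2,II-1,II-2,III-1,III-2,III-3]: 136 consistent
W/I-1 un ·: ww
W/I-2 aff ·: Ww|WW
W/II-1 ? I-1×I-2: ww|Ww
W/II-2 un ·: ww
W/III-1 un II-2×II-1: ww
W/III-2 un II-2×II-1: ww
W/III-3 ? II-2×II-1: ww|Ww
⇒ W over [I-1,I-2,II-1,II-2,III-1,III-2,III-3]: 5 consistent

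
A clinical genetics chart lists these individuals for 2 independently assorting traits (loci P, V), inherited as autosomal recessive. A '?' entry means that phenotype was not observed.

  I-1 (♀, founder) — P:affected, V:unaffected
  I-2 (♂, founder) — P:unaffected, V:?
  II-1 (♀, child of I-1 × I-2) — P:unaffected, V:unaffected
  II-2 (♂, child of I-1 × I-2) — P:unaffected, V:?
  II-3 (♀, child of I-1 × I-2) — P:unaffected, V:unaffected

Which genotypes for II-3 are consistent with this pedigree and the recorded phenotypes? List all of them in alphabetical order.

II-3 ∈ {Pp VV, Pp Vv}

P/I-1 aff ·: pp
P/I-2 un ·: PP|Pp
P/II-1 un I-1×I-2: Pp
P/II-2 un I-1×I-2: Pp
P/II-3 un I-1×I-2: Pp
⇒ P over [I-1,I-2,II-1,II-2,II-3]: 2 consistent
V/I-1 un ·: VV|Vv
V/I-2 ? ·: VV|Vv|vv
V/II-1 un I-1×I-2: VV|Vv
V/II-2 ? I-1×I-2: VV|Vv|vv
V/II-3 un I-1×I-2: VV|Vv
⇒ V over [I-1,I-2,II-1,II-2,II-3]: 32 consistent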